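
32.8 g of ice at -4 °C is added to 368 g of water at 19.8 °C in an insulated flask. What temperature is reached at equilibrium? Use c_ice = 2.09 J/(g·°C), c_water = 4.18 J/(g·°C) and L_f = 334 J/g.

T_f ≈ 11.5 °C

Energy balance with sensible and latent terms:
warm ice to 0 °C: 32.8·2.09·(0 − (-4)) = 274.21
  melt ice: 32.8·334 = 10955
  meltwater 0→T: 32.8·4.18·T = 137.1 T
  water: 1538.2(T − 19.8)
1675.3 T = 30457 − 11229 = 19228
T ≈ 11.48 °C. Since T > 0 °C, the all-ice-melts assumption holds.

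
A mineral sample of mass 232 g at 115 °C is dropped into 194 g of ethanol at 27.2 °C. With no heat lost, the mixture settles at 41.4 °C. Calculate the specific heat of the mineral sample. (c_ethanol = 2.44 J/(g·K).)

Heat lost by the mineral sample = heat gained by the ethanol:
232·c·(115 − 41.4) = 194·2.44·(41.4 − 27.2)
17075 c = 6721.7  ⇒  c ≈ 0.3937 J/(g·K)

c ≈ 0.394 J/(g·K)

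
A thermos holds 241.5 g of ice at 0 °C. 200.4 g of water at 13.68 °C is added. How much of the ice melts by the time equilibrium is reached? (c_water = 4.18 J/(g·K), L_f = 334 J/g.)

Cooling the water to 0 °C releases 200.4×4.18×13.68 = 11459 J.
Fully melting the ice requires m_ice L_f = 241.5×334 = 80661 J.
Since 11459 < 80661 J, not all the ice melts; equilibrium is at 0 °C.
Mass melted = 11459/334 ≈ 34.31 g.

m_melted ≈ 34.3 g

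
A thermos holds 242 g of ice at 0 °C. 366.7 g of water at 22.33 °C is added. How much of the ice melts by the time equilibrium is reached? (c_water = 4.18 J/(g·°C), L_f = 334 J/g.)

Heat available from the water dropping to 0 °C: 366.7×4.18×22.33 = 34228 J.
To melt every bit of ice: 242×334 = 80828 J.
That's not enough to melt it all — equilibrium is at 0 °C with ice remaining.
Mass melted = 34228/334 ≈ 102.5 g.

m_melted ≈ 102 g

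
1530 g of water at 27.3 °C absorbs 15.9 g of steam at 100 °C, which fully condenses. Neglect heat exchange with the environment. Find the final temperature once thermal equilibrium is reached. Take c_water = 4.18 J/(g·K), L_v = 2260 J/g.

Taking heat into each body as positive, Σ m c ΔT = 0:
condense steam: −15.9·2260 = −35934; condensate cools 100→T: 15.9·4.18·(T − 100) = 66.46(T − 100); water warms: 1530·4.18·(T − 27.3) = 6395.4(T − 27.3)
6461.9 T = 35934 + 6646.2 + 174594 = 217175
T ≈ 33.61 °C (< 100 °C, so full condensation is consistent).

T_f ≈ 33.6 °C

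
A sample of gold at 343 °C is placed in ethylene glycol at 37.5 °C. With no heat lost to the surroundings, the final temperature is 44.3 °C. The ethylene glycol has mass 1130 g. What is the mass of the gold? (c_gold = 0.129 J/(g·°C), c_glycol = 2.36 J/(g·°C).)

m ≈ 471 g

|Q_gold| = |Q_glycol|:
m·0.129·(343 − 44.3) = 1130·2.36·(44.3 − 37.5)
38.53 m = 18134  ⇒  m ≈ 470.6 g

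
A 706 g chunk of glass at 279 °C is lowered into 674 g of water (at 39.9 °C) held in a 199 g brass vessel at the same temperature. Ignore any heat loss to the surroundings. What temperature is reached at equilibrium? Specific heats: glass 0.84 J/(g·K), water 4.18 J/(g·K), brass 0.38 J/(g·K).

T_f ≈ 80.6 °C

Net heat exchanged in the isolated system is zero:
706×0.84×(T − 279) + 674×4.18×(T − 39.9) + 199×0.38×(T − 39.9) = 0
3486 T = 280886
T ≈ 80.58 °C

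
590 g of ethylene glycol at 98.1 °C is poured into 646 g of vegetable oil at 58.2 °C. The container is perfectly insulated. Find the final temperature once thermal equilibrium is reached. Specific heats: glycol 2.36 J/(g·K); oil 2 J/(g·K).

T_f ≈ 78.9 °C

With ΣQ=0 the equilibrium temperature is the m·c-weighted mean:
T_f = (1392.4·98.1 + 1292·58.2) / (1392.4 + 1292)
    = 211789 / 2684.4 ≈ 78.90 °C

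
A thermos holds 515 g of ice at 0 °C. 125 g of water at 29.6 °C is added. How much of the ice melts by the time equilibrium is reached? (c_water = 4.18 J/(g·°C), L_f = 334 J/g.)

Water can give up m c ΔT = 125×4.18×29.6 = 15466 J before reaching 0 °C.
Fully melting the ice requires m_ice L_f = 515×334 = 172010 J.
That's not enough to melt it all — equilibrium is at 0 °C with ice remaining.
Mass melted = 15466/334 ≈ 46.31 g.

m_melted ≈ 46.3 g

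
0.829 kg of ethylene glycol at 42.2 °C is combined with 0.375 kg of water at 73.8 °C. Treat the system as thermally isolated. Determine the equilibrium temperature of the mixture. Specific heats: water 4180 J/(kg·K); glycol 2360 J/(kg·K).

T_f ≈ 56.3 °C

|Q_water| = |Q_glycol|:
0.375×4180×(73.8 − T) = 0.829×2360×(T − 42.2)
1567.5(73.8 − T) = 1956.4(T − 42.2)
3523.9 T = 198243  ⇒  T ≈ 56.26 °C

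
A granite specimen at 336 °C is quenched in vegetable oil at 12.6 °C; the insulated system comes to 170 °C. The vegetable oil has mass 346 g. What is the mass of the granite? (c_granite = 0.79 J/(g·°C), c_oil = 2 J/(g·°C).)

m ≈ 831 g

|Q_granite| = |Q_oil|:
m·0.79·(336 − 170) = 346·2·(170 − 12.6)
131.14 m = 108921  ⇒  m ≈ 830.6 g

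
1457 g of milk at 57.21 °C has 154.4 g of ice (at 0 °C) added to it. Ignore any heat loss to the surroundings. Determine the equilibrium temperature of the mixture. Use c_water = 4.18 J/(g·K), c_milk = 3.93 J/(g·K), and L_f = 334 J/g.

T_f ≈ 43.3 °C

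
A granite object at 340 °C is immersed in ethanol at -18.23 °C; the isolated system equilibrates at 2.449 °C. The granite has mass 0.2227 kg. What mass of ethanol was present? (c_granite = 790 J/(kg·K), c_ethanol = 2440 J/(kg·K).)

m ≈ 1.18 kg

|Q_granite| = |Q_ethanol|:
0.2227·790·(340 − 2.449) = m·2440·(2.449 − (-18.23))
50457 m = 59386  ⇒  m ≈ 1.177 kg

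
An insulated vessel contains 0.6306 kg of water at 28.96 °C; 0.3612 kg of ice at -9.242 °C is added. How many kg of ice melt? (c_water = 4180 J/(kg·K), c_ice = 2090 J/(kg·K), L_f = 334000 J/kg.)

Cooling the water to 0 °C releases 0.6306×4180×28.96 = 76336 J.
Of that, 0.3612×2090×9.242 = 6976.9 J goes to bring the ice to 0 °C, leaving 69359 J.
To melt every bit of ice: 0.3612×334000 = 120641 J.
Since 69359 < 120641 J, not all the ice melts; equilibrium is at 0 °C.
m_melt = 69359 / L_f = 0.2077 kg.

m_melted ≈ 0.208 kg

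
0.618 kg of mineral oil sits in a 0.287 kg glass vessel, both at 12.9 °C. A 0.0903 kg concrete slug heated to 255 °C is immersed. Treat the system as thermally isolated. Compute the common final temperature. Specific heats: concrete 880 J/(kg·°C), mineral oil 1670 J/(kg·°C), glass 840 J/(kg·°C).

With ΣQ=0 the equilibrium temperature is the m·c-weighted mean:
T_f = (79.46*255 + 1032.1*12.9 + 241.08*12.9) / (79.46 + 1032.1 + 241.08)
    = 36687 / 1352.6 ≈ 27.12 °C

T_f ≈ 27.1 °C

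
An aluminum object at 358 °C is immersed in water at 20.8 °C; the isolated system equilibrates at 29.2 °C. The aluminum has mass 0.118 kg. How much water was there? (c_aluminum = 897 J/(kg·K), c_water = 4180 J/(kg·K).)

m ≈ 0.991 kg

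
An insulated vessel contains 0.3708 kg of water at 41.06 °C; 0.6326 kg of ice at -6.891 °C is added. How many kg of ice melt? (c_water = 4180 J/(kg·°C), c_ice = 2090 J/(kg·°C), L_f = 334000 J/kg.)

m_melted ≈ 0.163 kg

Heat available from the water dropping to 0 °C: 0.3708×4180×41.06 = 63641 J.
Of that, 0.6326×2090×6.891 = 9110.8 J goes to bring the ice to 0 °C, leaving 54530 J.
To melt every bit of ice: 0.6326×334000 = 211288 J.
That's not enough to melt it all — equilibrium is at 0 °C with ice remaining.
m_melted×334000 = 54530  ⇒  m_melted ≈ 0.1633 kg.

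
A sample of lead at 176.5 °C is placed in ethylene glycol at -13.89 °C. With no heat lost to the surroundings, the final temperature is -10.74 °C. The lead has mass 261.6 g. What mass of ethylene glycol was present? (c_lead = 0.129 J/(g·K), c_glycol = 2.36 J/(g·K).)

Taking heat into each body as positive, Σ m c ΔT = 0:
261.6·0.129·(-10.74 − 176.5) + m·2.36·(-10.74 − (-13.89)) = 0
7.434 m = 6318.7
m = 6318.7/7.434 ≈ 850 g

m ≈ 850 g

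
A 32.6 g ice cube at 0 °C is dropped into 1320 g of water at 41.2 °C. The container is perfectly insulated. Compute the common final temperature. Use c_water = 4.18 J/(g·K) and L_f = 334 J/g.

Conservation of energy gives ΣQ = 0:
fusion: m_ice L_f = 32.6·334 = 10888
  meltwater 0→T: 32.6·4.18·T = 136.27 T
  water: 5517.6(T − 41.2)
5653.9 T = 227325 − 10888 = 216437
T ≈ 38.28 °C. Since T > 0 °C, the all-ice-melts assumption holds.

T_f ≈ 38.3 °C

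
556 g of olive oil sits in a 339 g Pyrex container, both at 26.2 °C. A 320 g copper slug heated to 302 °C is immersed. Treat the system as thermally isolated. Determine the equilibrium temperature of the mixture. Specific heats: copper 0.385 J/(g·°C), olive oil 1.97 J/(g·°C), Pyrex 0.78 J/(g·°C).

Setting the total heat transfer to zero:
320*0.385*(T − 302) + 556*1.97*(T − 26.2) + 339*0.78*(T − 26.2) = 0
123.2(T − 302) + 1095.3(T − 26.2) + 264.42(T − 26.2) = 0
(123.2 + 1095.3 + 264.42) T = 123.2*302 + 1095.3*26.2 + 264.42*26.2
T = 72832 / 1482.9 = 49.1 °C

T_f ≈ 49.1 °C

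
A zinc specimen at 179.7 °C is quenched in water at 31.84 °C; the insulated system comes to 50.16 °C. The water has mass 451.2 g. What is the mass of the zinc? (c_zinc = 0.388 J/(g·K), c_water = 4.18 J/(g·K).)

m ≈ 687 g

Net heat exchanged in the isolated system is zero:
m×0.388×(50.16 − 179.7) + 451.2×4.18×(50.16 − 31.84) = 0
-50.26 m = -34552
m = -34552/-50.26 ≈ 687.4 g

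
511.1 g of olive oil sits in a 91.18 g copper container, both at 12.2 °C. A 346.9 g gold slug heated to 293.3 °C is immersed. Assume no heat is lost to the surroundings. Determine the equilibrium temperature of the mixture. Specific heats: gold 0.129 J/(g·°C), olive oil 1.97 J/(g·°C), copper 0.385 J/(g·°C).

With ΣQ=0 the equilibrium temperature is the m·c-weighted mean:
T_f = (44.75×293.3 + 1006.9×12.2 + 35.1×12.2) / (44.75 + 1006.9 + 35.1)
    = 25837 / 1086.7 ≈ 23.78 °C

T_f ≈ 23.8 °C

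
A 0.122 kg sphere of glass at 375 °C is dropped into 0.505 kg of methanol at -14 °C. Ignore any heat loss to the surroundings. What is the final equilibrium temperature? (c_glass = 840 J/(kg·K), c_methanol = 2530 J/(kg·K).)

Net heat exchanged in the isolated system is zero:
0.122*840*(T − 375) + 0.505*2530*(T − (-14)) = 0
102.48(T − 375) + 1277.7(T − (-14)) = 0
(102.48 + 1277.7) T = 102.48*375 + 1277.7*(-14)
T = 20543/1380.1 ≈ 14.88 °C

T_f ≈ 14.9 °C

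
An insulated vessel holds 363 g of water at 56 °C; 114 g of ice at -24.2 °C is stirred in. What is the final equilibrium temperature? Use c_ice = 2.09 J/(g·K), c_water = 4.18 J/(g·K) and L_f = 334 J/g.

Energy conservation, ΣQ = 0:
warm ice to 0 °C: 114×2.09×(0 − (-24.2)) = 5765.9; fusion: m_ice L_f = 114×334 = 38076; meltwater 0→T: 114×4.18×T = 476.52 T; water: 1517.3(T − 56)
1993.9 T = 84971 − 43842 = 41129
T ≈ 20.63 °C (positive, so assuming full melt was valid).

T_f ≈ 20.6 °C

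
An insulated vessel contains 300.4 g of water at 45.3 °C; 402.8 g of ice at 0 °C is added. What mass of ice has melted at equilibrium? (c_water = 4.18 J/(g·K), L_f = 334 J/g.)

Water can give up m c ΔT = 300.4·4.18·45.3 = 56882 J before reaching 0 °C.
To melt every bit of ice: 402.8·334 = 134535 J.
Since 56882 < 134535 J, not all the ice melts; equilibrium is at 0 °C.
m_melt = 56882 / L_f = 170.3 g.

m_melted ≈ 170 g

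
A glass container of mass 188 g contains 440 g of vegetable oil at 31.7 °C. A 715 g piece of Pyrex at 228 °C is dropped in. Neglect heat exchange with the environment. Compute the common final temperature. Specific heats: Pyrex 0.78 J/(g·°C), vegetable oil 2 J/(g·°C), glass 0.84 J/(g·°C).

T_f ≈ 100.3 °C

Net heat exchanged in the isolated system is zero:
715·0.78·(T − 228) + 440·2·(T − 31.7) + 188·0.84·(T − 31.7) = 0
(557.7 + 880 + 157.92) T = 557.7·228 + 880·31.7 + 157.92·31.7
T ≈ 100.31 °C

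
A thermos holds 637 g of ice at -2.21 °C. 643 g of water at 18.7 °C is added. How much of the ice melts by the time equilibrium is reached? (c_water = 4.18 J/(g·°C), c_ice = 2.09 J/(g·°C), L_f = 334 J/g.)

m_melted ≈ 142 g

Heat available from the water dropping to 0 °C: 643×4.18×18.7 = 50261 J.
Of that, 637×2.09×2.21 = 2942.2 J goes to bring the ice to 0 °C, leaving 47318 J.
Fully melting the ice requires m_ice L_f = 637×334 = 212758 J.
Since 47318 < 212758 J, not all the ice melts; equilibrium is at 0 °C.
m_melt = 47318 / L_f = 141.7 g.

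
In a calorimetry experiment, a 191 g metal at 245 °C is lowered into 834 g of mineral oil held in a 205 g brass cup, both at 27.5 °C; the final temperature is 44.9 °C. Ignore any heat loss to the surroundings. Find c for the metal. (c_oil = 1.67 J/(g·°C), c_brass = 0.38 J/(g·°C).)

Energy conservation, ΣQ = 0:
191×c×(44.9 − 245) + 834×1.67×(44.9 − 27.5) + 205×0.38×(44.9 − 27.5) = 0
-38219 c = -25590
c = -25590/-38219 ≈ 0.6696 J/(g·°C)

c ≈ 0.67 J/(g·°C)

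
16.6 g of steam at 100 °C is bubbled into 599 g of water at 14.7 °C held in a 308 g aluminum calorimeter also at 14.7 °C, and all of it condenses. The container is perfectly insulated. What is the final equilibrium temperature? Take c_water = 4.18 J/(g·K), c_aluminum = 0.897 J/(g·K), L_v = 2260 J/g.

T_f ≈ 29.9 °C

Conservation of energy gives ΣQ = 0:
steam→water at 100 °C releases m L_v = 16.6·2260 = 37516
  condensate cools 100→T: 16.6·4.18·(T − 100) = 69.39(T − 100)
  original water: 2503.8(T − 14.7)
  cup: 276.28(T − 14.7)
2849.5 T = 37516 + 6938.8 + 40867 = 85322
T ≈ 29.94 °C, under the boiling point, so the assumption holds.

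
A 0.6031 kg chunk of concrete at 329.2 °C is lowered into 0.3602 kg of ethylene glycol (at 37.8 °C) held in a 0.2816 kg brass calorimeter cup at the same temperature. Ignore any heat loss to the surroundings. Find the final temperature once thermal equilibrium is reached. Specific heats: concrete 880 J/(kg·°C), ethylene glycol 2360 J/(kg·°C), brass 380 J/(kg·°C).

Conservation of energy gives ΣQ = 0:
0.6031*880*(T − 329.2) + 0.3602*2360*(T − 37.8) + 0.2816*380*(T − 37.8) = 0
1487.8 T = 210893
T = 210893/1487.8 ≈ 141.75 °C

T_f ≈ 141.7 °C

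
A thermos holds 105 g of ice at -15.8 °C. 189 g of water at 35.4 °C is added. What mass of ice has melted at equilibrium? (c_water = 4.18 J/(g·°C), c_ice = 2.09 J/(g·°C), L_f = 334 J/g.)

m_melted ≈ 73.4 g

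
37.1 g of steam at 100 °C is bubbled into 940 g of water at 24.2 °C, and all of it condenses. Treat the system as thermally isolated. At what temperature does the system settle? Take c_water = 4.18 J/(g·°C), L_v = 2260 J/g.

T_f ≈ 47.6 °C

Energy balance with sensible and latent terms:
condense steam: −37.1×2260 = −83846; condensate cools 100→T: 37.1×4.18×(T − 100) = 155.08(T − 100); original water: 3929.2(T − 24.2)
4084.3 T = 83846 + 15508 + 95087 = 194440
T ≈ 47.61 °C, under the boiling point, so the assumption holds.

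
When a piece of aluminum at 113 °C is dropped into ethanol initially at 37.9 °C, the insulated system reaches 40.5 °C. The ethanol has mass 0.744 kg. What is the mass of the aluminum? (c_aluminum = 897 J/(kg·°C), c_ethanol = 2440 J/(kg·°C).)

m ≈ 0.0726 kg

|Q_aluminum| = |Q_ethanol|:
m·897·(113 − 40.5) = 0.744·2440·(40.5 − 37.9)
65032 m = 4719.9  ⇒  m ≈ 0.07258 kg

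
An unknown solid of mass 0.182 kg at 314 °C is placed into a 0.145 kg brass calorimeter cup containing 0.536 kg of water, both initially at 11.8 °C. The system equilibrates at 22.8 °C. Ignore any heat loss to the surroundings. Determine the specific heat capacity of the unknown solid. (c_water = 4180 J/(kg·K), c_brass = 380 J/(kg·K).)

c ≈ 476 J/(kg·K)

Conservation of energy gives ΣQ = 0:
0.182·c·(22.8 − 314) + 0.536·4180·(22.8 − 11.8) + 0.145·380·(22.8 − 11.8) = 0
-53 c = -25251
c = -25251/-53 ≈ 476.5 J/(kg·K)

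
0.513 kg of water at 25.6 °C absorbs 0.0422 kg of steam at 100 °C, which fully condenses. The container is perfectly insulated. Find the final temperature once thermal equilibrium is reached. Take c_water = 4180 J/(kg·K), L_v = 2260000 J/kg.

T_f ≈ 72.4 °C

Energy balance with sensible and latent terms:
latent heat released on condensation: 0.0422·2260000 = 95372; condensate cools 100→T: 0.0422·4180·(T − 100) = 176.4(T − 100); water warms: 0.513·4180·(T − 25.6) = 2144.3(T − 25.6)
2320.7 T = 95372 + 17640 + 54895 = 167907
T ≈ 72.35 °C, under the boiling point, so the assumption holds.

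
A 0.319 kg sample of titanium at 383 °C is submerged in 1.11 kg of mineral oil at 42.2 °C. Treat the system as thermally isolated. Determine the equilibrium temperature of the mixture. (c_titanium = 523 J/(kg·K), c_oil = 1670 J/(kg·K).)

T_f ≈ 70.3 °C

With ΣQ=0 the equilibrium temperature is the m·c-weighted mean:
T_f = (166.84×383 + 1853.7×42.2) / (166.84 + 1853.7)
    = 142125 / 2020.5 ≈ 70.34 °C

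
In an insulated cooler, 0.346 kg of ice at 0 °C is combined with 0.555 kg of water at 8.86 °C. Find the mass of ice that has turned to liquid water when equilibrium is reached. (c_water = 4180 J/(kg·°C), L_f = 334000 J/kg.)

m_melted ≈ 0.0615 kg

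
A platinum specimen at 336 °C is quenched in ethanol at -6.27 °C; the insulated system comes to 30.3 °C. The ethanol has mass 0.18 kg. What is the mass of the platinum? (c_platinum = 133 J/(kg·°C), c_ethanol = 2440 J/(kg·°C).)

m ≈ 0.395 kg

Net heat exchanged in the isolated system is zero:
m·133·(30.3 − 336) + 0.18·2440·(30.3 − (-6.27)) = 0
-40658 m = -16062
m = -16062/-40658 ≈ 0.395 kg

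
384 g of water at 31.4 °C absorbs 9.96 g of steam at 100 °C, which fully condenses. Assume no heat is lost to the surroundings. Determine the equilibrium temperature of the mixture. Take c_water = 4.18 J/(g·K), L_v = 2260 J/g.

T_f ≈ 46.8 °C

Energy conservation, ΣQ = 0:
condense steam: −9.96·2260 = −22510; condensate cools 100→T: 9.96·4.18·(T − 100) = 41.63(T − 100); original water: 1605.1(T − 31.4)
1646.8 T = 22510 + 4163.3 + 50401 = 77074
T ≈ 46.80 °C (< 100 °C, so full condensation is consistent).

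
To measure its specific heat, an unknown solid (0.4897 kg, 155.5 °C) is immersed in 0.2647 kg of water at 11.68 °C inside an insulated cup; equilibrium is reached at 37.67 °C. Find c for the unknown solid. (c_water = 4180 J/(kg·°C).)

m_s c (T_s − T_f) = m_water c_water (T_f − T_0):
0.4897·c·(155.5 − 37.67) = 0.2647·4180·(37.67 − 11.68)
57.7 c = 28757  ⇒  c ≈ 498.4 J/(kg·°C)

c ≈ 498 J/(kg·°C)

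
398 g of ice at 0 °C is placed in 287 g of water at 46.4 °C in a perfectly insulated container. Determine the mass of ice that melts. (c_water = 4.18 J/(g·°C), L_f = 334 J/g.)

m_melted ≈ 167 g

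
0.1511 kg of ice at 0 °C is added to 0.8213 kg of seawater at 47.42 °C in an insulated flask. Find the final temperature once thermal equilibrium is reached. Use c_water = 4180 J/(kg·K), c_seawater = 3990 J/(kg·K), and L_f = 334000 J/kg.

Net heat exchanged in the isolated system is zero:
melt ice: 0.1511·334000 = 50467; warm the meltwater: 631.6 T; seawater: 3277(T − 47.42)
3908.6 T = 155395 − 50467 = 104927
T ≈ 26.85 °C — above 0 °C, consistent with complete melting.

T_f ≈ 26.8 °C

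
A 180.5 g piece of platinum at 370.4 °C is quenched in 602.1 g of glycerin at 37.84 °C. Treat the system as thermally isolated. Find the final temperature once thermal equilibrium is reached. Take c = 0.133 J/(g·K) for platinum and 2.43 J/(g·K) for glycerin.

T_f = Σ m_i c_i T_i / Σ m_i c_i:
T_f = (24.01×370.4 + 1463.1×37.84) / (24.01 + 1463.1)
    = 64256 / 1487.1 ≈ 43.21 °C

T_f ≈ 43.2 °C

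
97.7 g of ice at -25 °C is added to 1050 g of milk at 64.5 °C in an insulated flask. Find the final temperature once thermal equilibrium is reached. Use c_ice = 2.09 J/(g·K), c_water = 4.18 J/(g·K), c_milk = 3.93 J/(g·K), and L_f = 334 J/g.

T_f ≈ 50.4 °C

Energy conservation, ΣQ = 0:
warm ice to 0 °C: 97.7×2.09×(0 − (-25)) = 5104.8; latent heat to melt: 97.7×334 = 32632; warm the meltwater: 408.39 T; milk cools: 1050×3.93×(T − 64.5) = 4126.5(T − 64.5)
4534.9 T = 266159 − 37737 = 228423
T ≈ 50.37 °C (positive, so assuming full melt was valid).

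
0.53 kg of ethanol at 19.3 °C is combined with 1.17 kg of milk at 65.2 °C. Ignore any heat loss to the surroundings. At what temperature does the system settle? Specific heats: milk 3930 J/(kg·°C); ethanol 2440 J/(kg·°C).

Net heat exchanged in the isolated system is zero:
1.17*3930*(T − 65.2) + 0.53*2440*(T − 19.3) = 0
4598.1(T − 65.2) + 1293.2(T − 19.3) = 0
(4598.1 + 1293.2) T = 4598.1*65.2 + 1293.2*19.3
T = 324755/5891.3 ≈ 55.12 °C

T_f ≈ 55.1 °C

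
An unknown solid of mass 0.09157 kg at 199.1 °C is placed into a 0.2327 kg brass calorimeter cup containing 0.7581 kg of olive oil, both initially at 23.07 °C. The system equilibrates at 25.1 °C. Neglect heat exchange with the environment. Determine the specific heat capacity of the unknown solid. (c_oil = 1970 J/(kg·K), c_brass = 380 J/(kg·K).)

c ≈ 202 J/(kg·K)

Let T be the final temperature. ΣQ_i = 0:
0.09157×c×(25.1 − 199.1) + 0.7581×1970×(25.1 − 23.07) + 0.2327×380×(25.1 − 23.07) = 0
-15.93 c = -3211.2
c = -3211.2/-15.93 ≈ 201.5 J/(kg·K)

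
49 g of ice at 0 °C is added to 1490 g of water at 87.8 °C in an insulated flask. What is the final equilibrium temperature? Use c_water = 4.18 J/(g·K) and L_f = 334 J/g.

Sum of m c ΔT and latent-heat terms is zero:
latent heat to melt: 49·334 = 16366
  warm the meltwater: 204.82 T
  water: 6228.2(T − 87.8)
6433 T = 546836 − 16366 = 530470
T ≈ 82.46 °C (positive, so assuming full melt was valid).

T_f ≈ 82.5 °C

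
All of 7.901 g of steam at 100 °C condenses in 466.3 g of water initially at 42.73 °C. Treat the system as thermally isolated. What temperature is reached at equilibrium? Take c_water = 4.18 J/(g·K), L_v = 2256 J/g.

T_f ≈ 52.7 °C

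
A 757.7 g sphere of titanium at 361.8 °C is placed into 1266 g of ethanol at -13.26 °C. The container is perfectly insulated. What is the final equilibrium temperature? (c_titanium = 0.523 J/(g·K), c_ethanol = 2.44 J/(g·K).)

T_f = Σ m_i c_i T_i / Σ m_i c_i:
T_f = (396.28·361.8 + 3089·(-13.26)) / (396.28 + 3089)
    = 102412 / 3485.3 ≈ 29.38 °C

T_f ≈ 29.4 °C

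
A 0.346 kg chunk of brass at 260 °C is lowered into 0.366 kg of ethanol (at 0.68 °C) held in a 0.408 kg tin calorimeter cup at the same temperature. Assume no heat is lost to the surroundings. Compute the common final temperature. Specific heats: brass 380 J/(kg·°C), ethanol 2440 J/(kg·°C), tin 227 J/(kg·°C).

T_f ≈ 31.2 °C

Energy conservation, ΣQ = 0:
0.346*380*(T − 260) + 0.366*2440*(T − 0.68) + 0.408*227*(T − 0.68) = 0
131.48(T − 260) + 893.04(T − 0.68) + 92.62(T − 0.68) = 0
(131.48 + 893.04 + 92.62) T = 131.48*260 + 893.04*0.68 + 92.62*0.68
T = 34855 / 1117.1 = 31.2 °C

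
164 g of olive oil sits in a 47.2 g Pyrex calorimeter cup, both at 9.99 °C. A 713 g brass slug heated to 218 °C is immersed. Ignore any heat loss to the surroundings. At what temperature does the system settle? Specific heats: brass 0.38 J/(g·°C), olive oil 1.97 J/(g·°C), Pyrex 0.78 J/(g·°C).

T_f ≈ 99.3 °C

Heat gained plus heat lost sum to zero:
713*0.38*(T − 218) + 164*1.97*(T − 9.99) + 47.2*0.78*(T − 9.99) = 0
(270.94 + 323.08 + 36.82) T = 270.94*218 + 323.08*9.99 + 36.82*9.99
T ≈ 99.33 °C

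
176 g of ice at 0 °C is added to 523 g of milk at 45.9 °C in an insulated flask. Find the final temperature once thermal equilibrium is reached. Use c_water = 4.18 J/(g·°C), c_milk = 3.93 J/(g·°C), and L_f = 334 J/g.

T_f ≈ 12.7 °C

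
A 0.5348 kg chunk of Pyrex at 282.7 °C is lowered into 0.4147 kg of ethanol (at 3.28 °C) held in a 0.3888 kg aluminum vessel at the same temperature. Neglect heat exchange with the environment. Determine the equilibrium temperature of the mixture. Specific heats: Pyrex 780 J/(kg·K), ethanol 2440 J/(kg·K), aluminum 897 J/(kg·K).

T_f ≈ 68.8 °C

Conservation of energy gives ΣQ = 0:
0.5348*780*(T − 282.7) + 0.4147*2440*(T − 3.28) + 0.3888*897*(T − 3.28) = 0
417.14(T − 282.7) + 1011.9(T − 3.28) + 348.75(T − 3.28) = 0
1777.8 T = 122389
T ≈ 68.84 °C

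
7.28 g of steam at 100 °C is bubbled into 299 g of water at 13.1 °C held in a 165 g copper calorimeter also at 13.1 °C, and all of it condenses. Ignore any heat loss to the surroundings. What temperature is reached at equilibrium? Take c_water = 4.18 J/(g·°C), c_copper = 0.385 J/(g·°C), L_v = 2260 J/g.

Let T be the final temperature. ΣQ_i = 0:
latent heat released on condensation: 7.28×2260 = 16453
  condensed water 100 °C→T: 30.43(T − 100)
  water warms: 299×4.18×(T − 13.1) = 1249.8(T − 13.1)
  cup: 63.52(T − 13.1)
1343.8 T = 16453 + 3043 + 17205 = 36701
T ≈ 27.31 °C — below 100 °C, confirming all the steam condensed.

T_f ≈ 27.3 °C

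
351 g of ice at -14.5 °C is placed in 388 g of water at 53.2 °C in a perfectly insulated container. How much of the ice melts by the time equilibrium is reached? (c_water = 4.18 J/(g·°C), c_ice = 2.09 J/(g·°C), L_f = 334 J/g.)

m_melted ≈ 226 g

Water can give up m c ΔT = 388·4.18·53.2 = 86282 J before reaching 0 °C.
Of that, 351·2.09·14.5 = 10637 J goes to bring the ice to 0 °C, leaving 75645 J.
Fully melting the ice requires m_ice L_f = 351·334 = 117234 J.
That's not enough to melt it all — equilibrium is at 0 °C with ice remaining.
m_melted·334 = 75645  ⇒  m_melted ≈ 226.5 g.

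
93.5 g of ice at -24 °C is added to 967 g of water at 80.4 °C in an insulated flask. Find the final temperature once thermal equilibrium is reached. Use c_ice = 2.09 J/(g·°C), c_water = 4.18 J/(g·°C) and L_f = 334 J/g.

Taking heat into each body as positive, Σ m c ΔT = 0:
ice -24→0 °C: 93.5×2.09×24 = 4690
  latent heat to melt: 93.5×334 = 31229
  warm the meltwater: 390.83 T
  water: 4042.1(T − 80.4)
4432.9 T = 324982 − 35919 = 289063
T ≈ 65.21 °C — above 0 °C, consistent with complete melting.

T_f ≈ 65.2 °C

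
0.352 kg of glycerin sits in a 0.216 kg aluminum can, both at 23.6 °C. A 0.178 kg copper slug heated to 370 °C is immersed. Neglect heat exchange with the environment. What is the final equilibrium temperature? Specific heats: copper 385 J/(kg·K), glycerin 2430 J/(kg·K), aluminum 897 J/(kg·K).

Let T be the final temperature. ΣQ_i = 0:
0.178·385·(T − 370) + 0.352·2430·(T − 23.6) + 0.216·897·(T − 23.6) = 0
68.53(T − 370) + 855.36(T − 23.6) + 193.75(T − 23.6) = 0
(68.53 + 855.36 + 193.75) T = 68.53·370 + 855.36·23.6 + 193.75·23.6
T ≈ 44.84 °C

T_f ≈ 44.8 °C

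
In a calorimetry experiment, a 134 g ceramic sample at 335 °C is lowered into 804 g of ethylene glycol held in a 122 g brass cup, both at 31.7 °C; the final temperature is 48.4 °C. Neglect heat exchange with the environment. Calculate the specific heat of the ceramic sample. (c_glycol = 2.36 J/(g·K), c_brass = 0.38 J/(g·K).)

Energy conservation, ΣQ = 0:
134×c×(48.4 − 335) + 804×2.36×(48.4 − 31.7) + 122×0.38×(48.4 − 31.7) = 0
-38404 c = -32461
c = -32461/-38404 ≈ 0.8453 J/(g·K)

c ≈ 0.845 J/(g·K)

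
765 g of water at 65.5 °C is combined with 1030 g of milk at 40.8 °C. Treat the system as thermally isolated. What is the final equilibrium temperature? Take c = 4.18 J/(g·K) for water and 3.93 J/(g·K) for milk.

T_f ≈ 51.7 °C

Heat gained plus heat lost sum to zero:
765*4.18*(T − 65.5) + 1030*3.93*(T − 40.8) = 0
7245.6 T = 374604
T = 374604/7245.6 ≈ 51.70 °C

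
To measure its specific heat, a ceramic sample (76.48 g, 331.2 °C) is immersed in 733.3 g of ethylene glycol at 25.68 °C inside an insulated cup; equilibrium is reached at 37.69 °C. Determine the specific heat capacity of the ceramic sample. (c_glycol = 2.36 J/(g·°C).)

c ≈ 0.926 J/(g·°C)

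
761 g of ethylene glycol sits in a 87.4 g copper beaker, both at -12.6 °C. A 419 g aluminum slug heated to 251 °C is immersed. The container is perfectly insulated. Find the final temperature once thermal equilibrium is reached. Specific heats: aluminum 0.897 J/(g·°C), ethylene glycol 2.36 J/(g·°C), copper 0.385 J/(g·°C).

T_f ≈ 32.3 °C

Let T be the final temperature. ΣQ_i = 0:
419×0.897×(T − 251) + 761×2.36×(T − (-12.6)) + 87.4×0.385×(T − (-12.6)) = 0
(375.84 + 1796 + 33.65) T = 375.84×251 + 1796×(-12.6) + 33.65×(-12.6)
T = 71284/2205.5 ≈ 32.32 °C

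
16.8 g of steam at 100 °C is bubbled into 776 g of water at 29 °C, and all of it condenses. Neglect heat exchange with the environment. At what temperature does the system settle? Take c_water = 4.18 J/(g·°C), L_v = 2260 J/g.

T_f ≈ 42.0 °C

Energy balance with sensible and latent terms:
steam→water at 100 °C releases m L_v = 16.8·2260 = 37968; condensed water 100 °C→T: 70.22(T − 100); water warms: 776·4.18·(T − 29) = 3243.7(T − 29)
3313.9 T = 37968 + 7022.4 + 94067 = 139057
T ≈ 41.96 °C, under the boiling point, so the assumption holds.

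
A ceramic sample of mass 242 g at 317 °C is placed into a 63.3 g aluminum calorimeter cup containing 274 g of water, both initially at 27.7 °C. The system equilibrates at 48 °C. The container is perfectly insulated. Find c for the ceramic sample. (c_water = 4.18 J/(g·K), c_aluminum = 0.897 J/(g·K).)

Heat gained plus heat lost sum to zero:
242·c·(48 − 317) + 274·4.18·(48 − 27.7) + 63.3·0.897·(48 − 27.7) = 0
-65098 c = -24403
c = -24403/-65098 ≈ 0.3749 J/(g·K)

c ≈ 0.375 J/(g·K)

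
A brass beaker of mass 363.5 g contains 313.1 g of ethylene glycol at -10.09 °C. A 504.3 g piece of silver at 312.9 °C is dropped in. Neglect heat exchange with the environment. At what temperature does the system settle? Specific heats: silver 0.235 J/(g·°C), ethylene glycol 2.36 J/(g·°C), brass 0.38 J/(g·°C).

T_f ≈ 28.4 °C

With ΣQ=0 the equilibrium temperature is the m·c-weighted mean:
T_f = (118.51×312.9 + 738.92×(-10.09) + 138.13×(-10.09)) / (118.51 + 738.92 + 138.13)
    = 28233 / 995.56 ≈ 28.36 °C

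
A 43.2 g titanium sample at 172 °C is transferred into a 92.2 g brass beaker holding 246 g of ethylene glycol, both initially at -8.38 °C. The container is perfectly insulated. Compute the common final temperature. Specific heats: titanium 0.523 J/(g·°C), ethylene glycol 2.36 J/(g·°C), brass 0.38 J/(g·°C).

T_f ≈ -2.0 °C

Heat gained plus heat lost sum to zero:
43.2×0.523×(T − 172) + 246×2.36×(T − (-8.38)) + 92.2×0.38×(T − (-8.38)) = 0
22.59(T − 172) + 580.56(T − (-8.38)) + 35.04(T − (-8.38)) = 0
(22.59 + 580.56 + 35.04) T = 22.59×172 + 580.56×(-8.38) + 35.04×(-8.38)
T = -1272.6 / 638.19 = -1.99 °C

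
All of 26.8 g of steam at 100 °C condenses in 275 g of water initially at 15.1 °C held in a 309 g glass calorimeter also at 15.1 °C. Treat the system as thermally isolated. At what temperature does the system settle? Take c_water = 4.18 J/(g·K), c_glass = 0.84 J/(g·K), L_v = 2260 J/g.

Sum of m c ΔT and latent-heat terms is zero:
steam→water at 100 °C releases m L_v = 26.8×2260 = 60568; condensed water 100 °C→T: 112.02(T − 100); original water: 1149.5(T − 15.1); glass cup: 309×0.84×(T − 15.1) = 259.56(T − 15.1)
1521.1 T = 60568 + 11202 + 21277 = 93047
T ≈ 61.17 °C — below 100 °C, confirming all the steam condensed.

T_f ≈ 61.2 °C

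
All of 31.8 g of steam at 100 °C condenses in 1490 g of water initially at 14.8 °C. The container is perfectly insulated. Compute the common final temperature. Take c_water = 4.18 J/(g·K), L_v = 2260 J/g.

T_f ≈ 27.9 °C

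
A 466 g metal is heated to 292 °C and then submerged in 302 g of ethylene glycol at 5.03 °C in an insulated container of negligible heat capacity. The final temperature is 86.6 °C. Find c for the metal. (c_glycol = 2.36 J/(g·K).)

m_s c (T_s − T_f) = m_glycol c_glycol (T_f − T_0):
466×c×(292 − 86.6) = 302×2.36×(86.6 − 5.03)
95716 c = 58137  ⇒  c ≈ 0.6074 J/(g·K)

c ≈ 0.607 J/(g·K)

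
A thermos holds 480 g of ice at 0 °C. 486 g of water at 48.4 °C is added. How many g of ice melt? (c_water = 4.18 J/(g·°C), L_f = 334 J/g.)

Heat available from the water dropping to 0 °C: 486×4.18×48.4 = 98324 J.
Melting all 480 g of ice would need 480×334 = 160320 J.
Since 98324 < 160320 J, not all the ice melts; equilibrium is at 0 °C.
Mass melted = 98324/334 ≈ 294.4 g.

m_melted ≈ 294 g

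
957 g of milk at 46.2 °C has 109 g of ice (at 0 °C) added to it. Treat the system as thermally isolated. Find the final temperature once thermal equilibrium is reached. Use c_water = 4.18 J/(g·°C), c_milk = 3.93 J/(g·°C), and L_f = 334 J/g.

T_f ≈ 32.6 °C

Net heat exchanged in the isolated system is zero:
latent heat to melt: 109·334 = 36406
  meltwater 0→T: 109·4.18·T = 455.62 T
  milk: 3761(T − 46.2)
4216.6 T = 173759 − 36406 = 137353
T ≈ 32.57 °C — above 0 °C, consistent with complete melting.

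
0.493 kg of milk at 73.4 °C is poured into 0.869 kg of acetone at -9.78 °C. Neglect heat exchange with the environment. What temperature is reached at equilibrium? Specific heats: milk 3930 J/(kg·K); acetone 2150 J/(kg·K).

T_f = Σ m_i c_i T_i / Σ m_i c_i:
T_f = (1937.5×73.4 + 1868.3×(-9.78)) / (1937.5 + 1868.3)
    = 123939 / 3805.8 ≈ 32.57 °C

T_f ≈ 32.6 °C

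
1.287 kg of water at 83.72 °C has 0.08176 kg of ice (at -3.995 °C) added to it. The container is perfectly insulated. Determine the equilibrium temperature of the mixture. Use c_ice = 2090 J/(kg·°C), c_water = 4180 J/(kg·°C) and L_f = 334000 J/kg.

T_f ≈ 73.8 °C

Energy conservation, ΣQ = 0:
ice -3.995→0 °C: 0.08176×2090×3.995 = 682.66; latent heat to melt: 0.08176×334000 = 27308; meltwater 0→T: 0.08176×4180×T = 341.76 T; water: 5379.7(T − 83.72)
5721.4 T = 450385 − 27990 = 422395
T ≈ 73.83 °C — above 0 °C, consistent with complete melting.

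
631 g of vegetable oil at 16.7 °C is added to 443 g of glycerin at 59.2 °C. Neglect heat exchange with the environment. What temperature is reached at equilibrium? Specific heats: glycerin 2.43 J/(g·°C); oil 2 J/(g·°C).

T_f ≈ 36.3 °C

Taking heat into each body as positive, Σ m c ΔT = 0:
443×2.43×(T − 59.2) + 631×2×(T − 16.7) = 0
(1076.5 + 1262) T = 1076.5×59.2 + 1262×16.7
T = 84804/2338.5 ≈ 36.26 °C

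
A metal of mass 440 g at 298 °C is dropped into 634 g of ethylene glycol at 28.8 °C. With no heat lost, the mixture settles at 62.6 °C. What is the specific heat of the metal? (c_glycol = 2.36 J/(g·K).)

Net heat exchanged in the isolated system is zero:
440×c×(62.6 − 298) + 634×2.36×(62.6 − 28.8) = 0
-103576 c = -50573
c = -50573/-103576 ≈ 0.4883 J/(g·K)

c ≈ 0.488 J/(g·K)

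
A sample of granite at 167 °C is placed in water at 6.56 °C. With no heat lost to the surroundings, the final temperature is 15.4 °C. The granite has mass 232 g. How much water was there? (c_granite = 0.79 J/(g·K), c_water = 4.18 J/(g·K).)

m ≈ 752 g

Heat lost by the granite = heat gained by the water:
232·0.79·(167 − 15.4) = m·4.18·(15.4 − 6.56)
36.95 m = 27785  ⇒  m ≈ 751.9 g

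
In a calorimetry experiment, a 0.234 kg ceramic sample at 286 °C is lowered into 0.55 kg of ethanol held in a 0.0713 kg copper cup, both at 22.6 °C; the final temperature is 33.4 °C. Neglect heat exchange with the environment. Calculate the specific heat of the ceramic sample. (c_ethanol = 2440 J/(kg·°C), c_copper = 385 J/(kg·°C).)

Heat gained plus heat lost sum to zero:
0.234·c·(33.4 − 286) + 0.55·2440·(33.4 − 22.6) + 0.0713·385·(33.4 − 22.6) = 0
-59.11 c = -14790
c = -14790/-59.11 ≈ 250.2 J/(kg·°C)

c ≈ 250 J/(kg·°C)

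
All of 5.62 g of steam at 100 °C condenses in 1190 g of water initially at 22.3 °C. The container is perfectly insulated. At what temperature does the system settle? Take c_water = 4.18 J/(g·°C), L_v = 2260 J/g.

T_f ≈ 25.2 °C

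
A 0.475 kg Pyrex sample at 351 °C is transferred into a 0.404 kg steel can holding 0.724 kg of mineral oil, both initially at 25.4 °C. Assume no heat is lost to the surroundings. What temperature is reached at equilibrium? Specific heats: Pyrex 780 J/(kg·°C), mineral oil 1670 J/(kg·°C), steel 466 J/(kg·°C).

T_f ≈ 93.6 °C

Net heat exchanged in the isolated system is zero:
0.475·780·(T − 351) + 0.724·1670·(T − 25.4) + 0.404·466·(T − 25.4) = 0
1767.8 T = 165538
T ≈ 93.64 °C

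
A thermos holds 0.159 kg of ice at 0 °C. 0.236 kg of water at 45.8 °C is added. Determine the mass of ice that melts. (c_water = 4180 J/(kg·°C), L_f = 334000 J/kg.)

m_melted ≈ 0.135 kg

Heat available from the water dropping to 0 °C: 0.236×4180×45.8 = 45181 J.
Melting all 0.159 kg of ice would need 0.159×334000 = 53106 J.
That's not enough to melt it all — equilibrium is at 0 °C with ice remaining.
Mass melted = 45181/334000 ≈ 0.1353 kg.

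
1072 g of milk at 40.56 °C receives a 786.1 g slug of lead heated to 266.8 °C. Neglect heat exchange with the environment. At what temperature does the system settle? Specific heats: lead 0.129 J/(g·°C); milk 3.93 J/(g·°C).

T_f ≈ 45.9 °C

Taking heat into each body as positive, Σ m c ΔT = 0:
786.1·0.129·(T − 266.8) + 1072·3.93·(T − 40.56) = 0
(101.41 + 4213) T = 101.41·266.8 + 4213·40.56
T ≈ 45.88 °C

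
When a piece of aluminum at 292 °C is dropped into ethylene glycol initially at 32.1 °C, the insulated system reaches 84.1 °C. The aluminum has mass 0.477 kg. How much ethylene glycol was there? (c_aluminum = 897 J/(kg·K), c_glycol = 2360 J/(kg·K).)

Heat lost by the aluminum = heat gained by the glycol:
0.477·897·(292 − 84.1) = m·2360·(84.1 − 32.1)
122720 m = 88954  ⇒  m ≈ 0.7249 kg

m ≈ 0.725 kg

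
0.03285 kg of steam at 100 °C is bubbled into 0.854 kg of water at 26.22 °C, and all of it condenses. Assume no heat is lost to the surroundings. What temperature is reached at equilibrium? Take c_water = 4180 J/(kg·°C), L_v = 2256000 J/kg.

T_f ≈ 48.9 °C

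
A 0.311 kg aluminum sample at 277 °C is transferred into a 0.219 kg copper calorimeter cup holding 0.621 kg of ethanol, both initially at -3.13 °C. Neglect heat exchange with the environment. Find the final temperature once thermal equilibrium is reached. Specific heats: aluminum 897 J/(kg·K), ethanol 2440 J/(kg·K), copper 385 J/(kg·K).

Setting the total heat transfer to zero:
0.311×897×(T − 277) + 0.621×2440×(T − (-3.13)) + 0.219×385×(T − (-3.13)) = 0
278.97(T − 277) + 1515.2(T − (-3.13)) + 84.31(T − (-3.13)) = 0
(278.97 + 1515.2 + 84.31) T = 278.97×277 + 1515.2×(-3.13) + 84.31×(-3.13)
T = 72267 / 1878.5 = 38.5 °C

T_f ≈ 38.5 °C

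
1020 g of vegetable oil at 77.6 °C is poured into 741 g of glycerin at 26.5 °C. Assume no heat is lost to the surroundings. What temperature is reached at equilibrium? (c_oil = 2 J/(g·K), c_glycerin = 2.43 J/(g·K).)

T_f ≈ 53.6 °C

Heat lost by the oil equals heat gained by the glycerin:
1020×2×(77.6 − T) = 741×2.43×(T − 26.5)
2040(77.6 − T) = 1800.6(T − 26.5)
3840.6 T = 206021  ⇒  T ≈ 53.64 °C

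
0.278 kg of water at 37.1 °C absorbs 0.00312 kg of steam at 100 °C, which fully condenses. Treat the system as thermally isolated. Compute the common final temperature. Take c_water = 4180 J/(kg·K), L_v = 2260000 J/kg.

Energy conservation, ΣQ = 0:
steam→water at 100 °C releases m L_v = 0.00312·2260000 = 7051.2
  condensed water 100 °C→T: 13.04(T − 100)
  original water: 1162(T − 37.1)
1175.1 T = 7051.2 + 1304.2 + 43112 = 51467
T ≈ 43.80 °C — below 100 °C, confirming all the steam condensed.

T_f ≈ 43.8 °C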